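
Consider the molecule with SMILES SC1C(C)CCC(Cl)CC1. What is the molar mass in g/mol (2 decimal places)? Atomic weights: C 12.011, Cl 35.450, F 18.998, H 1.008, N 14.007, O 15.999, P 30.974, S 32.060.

178.72 g/mol

First, the molecular formula is C8H15ClS (counting implicit H from valence).
  C: 8 × 12.011 = 96.088
  Cl: 1 × 35.450 = 35.450
  H: 15 × 1.008 = 15.120
  S: 1 × 32.060 = 32.060
Sum: 8×12.011 + 1×35.450 + 15×1.008 + 1×32.060 = 178.718 → 178.72 g/mol.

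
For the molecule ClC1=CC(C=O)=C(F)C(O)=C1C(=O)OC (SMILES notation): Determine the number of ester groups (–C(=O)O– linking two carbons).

1

The ester motif appears at heavy-atom position 12 in the SMILES.
Other groups present: 1 aldehyde, 1 hydroxyl.
Ester count: 1.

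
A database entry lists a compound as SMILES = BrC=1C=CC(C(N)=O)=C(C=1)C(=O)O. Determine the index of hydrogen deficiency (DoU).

Molecular formula: C8H6BrNO3.
DoU = (2C + 2 + N − H − X) / 2, where X is the halogen count and O/S are ignored.
    = (2·8 + 2 + 1 − 6 − 1) / 2 = 12 / 2 = 6.

6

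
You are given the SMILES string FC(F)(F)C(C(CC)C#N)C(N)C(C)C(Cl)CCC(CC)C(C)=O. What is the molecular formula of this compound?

Walk through each heavy atom and fill implicit hydrogens from standard valence (C 4, N 3, O 2, S 2, halogen 1):
  atom 1: F (halogen, monovalent) → 0 H
  atom 2: C, bond orders sum to 4 (valence 4) → 0 H
  atom 3: F (halogen, monovalent) → 0 H
  atom 4: F (halogen, monovalent) → 0 H
  atom 5: C, bond orders sum to 3 (valence 4) → 1 H
  atom 6: C, bond orders sum to 3 (valence 4) → 1 H
  atom 7: C, bond orders sum to 2 (valence 4) → 2 H
  atom 8: C, bond orders sum to 1 (valence 4) → 3 H
  atom 9: C, bond orders sum to 4 (valence 4) → 0 H
  atom 10: N, bond orders sum to 3 (valence 3) → 0 H
  atom 11: C, bond orders sum to 3 (valence 4) → 1 H
  atom 12: N, bond orders sum to 1 (valence 3) → 2 H
  atom 13: C, bond orders sum to 3 (valence 4) → 1 H
  atom 14: C, bond orders sum to 1 (valence 4) → 3 H
  atom 15: C, bond orders sum to 3 (valence 4) → 1 H
  atom 16: Cl (halogen, monovalent) → 0 H
  atom 17: C, bond orders sum to 2 (valence 4) → 2 H
  atom 18: C, bond orders sum to 2 (valence 4) → 2 H
  atom 19: C, bond orders sum to 3 (valence 4) → 1 H
  atom 20: C, bond orders sum to 2 (valence 4) → 2 H
  atom 21: C, bond orders sum to 1 (valence 4) → 3 H
  atom 22: C, bond orders sum to 4 (valence 4) → 0 H
  atom 23: C, bond orders sum to 1 (valence 4) → 3 H
  atom 24: O, bond orders sum to 2 (valence 2) → 0 H
Totals → C:17, H:28, Cl:1, F:3, N:2, O:1.
In Hill order: C17H28ClF3N2O.

C17H28ClF3N2O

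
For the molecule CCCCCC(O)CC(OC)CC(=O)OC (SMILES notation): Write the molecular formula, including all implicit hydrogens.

C12H24O4

Walk through each heavy atom and fill implicit hydrogens from standard valence (C 4, N 3, O 2, S 2, halogen 1):
  atom 1: C, bond orders sum to 1 (valence 4) → 3 H
  atom 2: C, bond orders sum to 2 (valence 4) → 2 H
  atom 3: C, bond orders sum to 2 (valence 4) → 2 H
  atom 4: C, bond orders sum to 2 (valence 4) → 2 H
  atom 5: C, bond orders sum to 2 (valence 4) → 2 H
  atom 6: C, bond orders sum to 3 (valence 4) → 1 H
  atom 7: O, bond orders sum to 1 (valence 2) → 1 H
  atom 8: C, bond orders sum to 2 (valence 4) → 2 H
  atom 9: C, bond orders sum to 3 (valence 4) → 1 H
  atom 10: O, bond orders sum to 2 (valence 2) → 0 H
  atom 11: C, bond orders sum to 1 (valence 4) → 3 H
  atom 12: C, bond orders sum to 2 (valence 4) → 2 H
  atom 13: C, bond orders sum to 4 (valence 4) → 0 H
  atom 14: O, bond orders sum to 2 (valence 2) → 0 H
  atom 15: O, bond orders sum to 2 (valence 2) → 0 H
  atom 16: C, bond orders sum to 1 (valence 4) → 3 H
Totals → C:12, H:24, O:4.
In Hill order: C12H24O4.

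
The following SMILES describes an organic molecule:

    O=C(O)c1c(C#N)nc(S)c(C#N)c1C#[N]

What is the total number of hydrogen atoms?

2

Walk through each heavy atom and fill implicit hydrogens from standard valence (C 4, N 3, O 2, S 2, halogen 1); for lowercase aromatic atoms, an aromatic c carries 1 H when it has two neighbours and 0 H with three, and aromatic n carries 0 H:
  atom 1: O, bond orders sum to 2 (valence 2) → 0 H
  atom 2: C, bond orders sum to 4 (valence 4) → 0 H
  atom 3: O, bond orders sum to 1 (valence 2) → 1 H
  atom 4: aromatic c, 3 neighbours → 0 H
  atom 5: aromatic c, 3 neighbours → 0 H
  atom 6: C, bond orders sum to 4 (valence 4) → 0 H
  atom 7: N, bond orders sum to 3 (valence 3) → 0 H
  atom 8: aromatic n, 2 neighbours → 0 H
  atom 9: aromatic c, 3 neighbours → 0 H
  atom 10: S, bond orders sum to 1 (valence 2) → 1 H
  atom 11: aromatic c, 3 neighbours → 0 H
  atom 12: C, bond orders sum to 4 (valence 4) → 0 H
  atom 13: N, bond orders sum to 3 (valence 3) → 0 H
  atom 14: aromatic c, 3 neighbours → 0 H
  atom 15: C, bond orders sum to 4 (valence 4) → 0 H
  atom 16: N with explicit H count 0
Total hydrogens: 2.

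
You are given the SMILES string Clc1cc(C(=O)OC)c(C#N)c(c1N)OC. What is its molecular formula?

Walk through each heavy atom and fill implicit hydrogens from standard valence (C 4, N 3, O 2, S 2, halogen 1); for lowercase aromatic atoms, an aromatic c carries 1 H when it has two neighbours and 0 H with three, and aromatic n carries 0 H:
  atom 1: Cl (halogen, monovalent) → 0 H
  atom 2: aromatic c, 3 neighbours → 0 H
  atom 3: aromatic c, 2 neighbours → 1 H
  atom 4: aromatic c, 3 neighbours → 0 H
  atom 5: C, bond orders sum to 4 (valence 4) → 0 H
  atom 6: O, bond orders sum to 2 (valence 2) → 0 H
  atom 7: O, bond orders sum to 2 (valence 2) → 0 H
  atom 8: C, bond orders sum to 1 (valence 4) → 3 H
  atom 9: aromatic c, 3 neighbours → 0 H
  atom 10: C, bond orders sum to 4 (valence 4) → 0 H
  atom 11: N, bond orders sum to 3 (valence 3) → 0 H
  atom 12: aromatic c, 3 neighbours → 0 H
  atom 13: aromatic c, 3 neighbours → 0 H
  atom 14: N, bond orders sum to 1 (valence 3) → 2 H
  atom 15: O, bond orders sum to 2 (valence 2) → 0 H
  atom 16: C, bond orders sum to 1 (valence 4) → 3 H
Totals → C:10, H:9, Cl:1, N:2, O:3.
In Hill order: C10H9ClN2O3.

C10H9ClN2O3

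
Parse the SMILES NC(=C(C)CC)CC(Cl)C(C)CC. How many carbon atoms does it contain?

11

Count every carbon token in the SMILES (each C, including those in ring-closure positions and inside branches).
Carbon count: 11.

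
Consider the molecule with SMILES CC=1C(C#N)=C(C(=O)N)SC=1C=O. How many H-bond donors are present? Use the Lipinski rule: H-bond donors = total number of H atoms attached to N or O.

Donors: find every N or O and count the H atoms it carries.
  atom 5 (N): bond orders sum to 3 → 0 H
  atom 8 (O): bond orders sum to 2 → 0 H
  atom 9 (N): bond orders sum to 1 → 2 H
  atom 13 (O): bond orders sum to 2 → 0 H
Lipinski HBD = 2.

2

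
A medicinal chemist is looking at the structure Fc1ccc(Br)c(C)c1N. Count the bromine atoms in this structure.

1

Scan the SMILES for Br atoms (remember two-letter symbols like Cl and Br are single atoms).
Bromine count: 1.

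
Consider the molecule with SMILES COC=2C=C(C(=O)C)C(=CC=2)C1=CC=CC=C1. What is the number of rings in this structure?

2

In SMILES, each pair of matching ring-closure digits denotes one ring-closing bond; the number of such bonds equals the number of independent rings.
Ring-closure bonds here: 2.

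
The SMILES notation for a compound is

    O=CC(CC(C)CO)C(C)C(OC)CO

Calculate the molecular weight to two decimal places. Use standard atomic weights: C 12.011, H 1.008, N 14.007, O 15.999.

First, the molecular formula is C11H22O4 (counting implicit H from valence).
  C: 11 × 12.011 = 132.121
  H: 22 × 1.008 = 22.176
  O: 4 × 15.999 = 63.996
Sum: 11×12.011 + 22×1.008 + 4×15.999 = 218.293 → 218.29 g/mol.

218.29 g/mol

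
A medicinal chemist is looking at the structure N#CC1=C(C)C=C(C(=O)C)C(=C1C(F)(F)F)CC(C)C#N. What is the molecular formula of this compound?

Walk through each heavy atom and fill implicit hydrogens from standard valence (C 4, N 3, O 2, S 2, halogen 1):
  atom 1: N, bond orders sum to 3 (valence 3) → 0 H
  atom 2: C, bond orders sum to 4 (valence 4) → 0 H
  atom 3: C, bond orders sum to 4 (valence 4) → 0 H
  atom 4: C, bond orders sum to 4 (valence 4) → 0 H
  atom 5: C, bond orders sum to 1 (valence 4) → 3 H
  atom 6: C, bond orders sum to 3 (valence 4) → 1 H
  atom 7: C, bond orders sum to 4 (valence 4) → 0 H
  atom 8: C, bond orders sum to 4 (valence 4) → 0 H
  atom 9: O, bond orders sum to 2 (valence 2) → 0 H
  atom 10: C, bond orders sum to 1 (valence 4) → 3 H
  atom 11: C, bond orders sum to 4 (valence 4) → 0 H
  atom 12: C, bond orders sum to 4 (valence 4) → 0 H
  atom 13: C, bond orders sum to 4 (valence 4) → 0 H
  atom 14: F (halogen, monovalent) → 0 H
  atom 15: F (halogen, monovalent) → 0 H
  atom 16: F (halogen, monovalent) → 0 H
  atom 17: C, bond orders sum to 2 (valence 4) → 2 H
  atom 18: C, bond orders sum to 3 (valence 4) → 1 H
  atom 19: C, bond orders sum to 1 (valence 4) → 3 H
  atom 20: C, bond orders sum to 4 (valence 4) → 0 H
  atom 21: N, bond orders sum to 3 (valence 3) → 0 H
Totals → C:15, H:13, F:3, N:2, O:1.

C15H13F3N2O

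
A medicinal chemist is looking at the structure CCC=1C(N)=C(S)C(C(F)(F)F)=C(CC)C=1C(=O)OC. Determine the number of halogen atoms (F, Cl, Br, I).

Halogen atoms appear at heavy-atom positions 10, 11, 12 (3×F).
Other groups present: 1 ester, 1 primary amine, 1 thiol.
Halogen count: 3.

3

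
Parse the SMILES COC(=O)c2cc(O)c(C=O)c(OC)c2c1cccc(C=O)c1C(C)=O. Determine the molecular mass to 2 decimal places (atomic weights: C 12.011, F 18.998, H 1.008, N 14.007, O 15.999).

356.33 g/mol

First, the molecular formula is C19H16O7 (counting implicit H from valence).
  C: 19 × 12.011 = 228.209
  H: 16 × 1.008 = 16.128
  O: 7 × 15.999 = 111.993
Sum: 19×12.011 + 16×1.008 + 7×15.999 = 356.330 → 356.33 g/mol.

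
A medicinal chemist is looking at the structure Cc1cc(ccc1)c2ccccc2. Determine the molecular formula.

Walk through each heavy atom and fill implicit hydrogens from standard valence (C 4, N 3, O 2, S 2, halogen 1); for lowercase aromatic atoms, an aromatic c carries 1 H when it has two neighbours and 0 H with three, and aromatic n carries 0 H:
  atom 1: C, bond orders sum to 1 (valence 4) → 3 H
  atom 2: aromatic c, 3 neighbours → 0 H
  atom 3: aromatic c, 2 neighbours → 1 H
  atom 4: aromatic c, 3 neighbours → 0 H
  atom 5: aromatic c, 2 neighbours → 1 H
  atom 6: aromatic c, 2 neighbours → 1 H
  atom 7: aromatic c, 2 neighbours → 1 H
  atom 8: aromatic c, 3 neighbours → 0 H
  atom 9: aromatic c, 2 neighbours → 1 H
  atom 10: aromatic c, 2 neighbours → 1 H
  atom 11: aromatic c, 2 neighbours → 1 H
  atom 12: aromatic c, 2 neighbours → 1 H
  atom 13: aromatic c, 2 neighbours → 1 H
Totals → C:13, H:12.

C13H12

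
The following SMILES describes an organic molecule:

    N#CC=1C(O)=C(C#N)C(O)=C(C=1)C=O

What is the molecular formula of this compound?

Walk through each heavy atom and fill implicit hydrogens from standard valence (C 4, N 3, O 2, S 2, halogen 1):
  atom 1: N, bond orders sum to 3 (valence 3) → 0 H
  atom 2: C, bond orders sum to 4 (valence 4) → 0 H
  atom 3: C, bond orders sum to 4 (valence 4) → 0 H
  atom 4: C, bond orders sum to 4 (valence 4) → 0 H
  atom 5: O, bond orders sum to 1 (valence 2) → 1 H
  atom 6: C, bond orders sum to 4 (valence 4) → 0 H
  atom 7: C, bond orders sum to 4 (valence 4) → 0 H
  atom 8: N, bond orders sum to 3 (valence 3) → 0 H
  atom 9: C, bond orders sum to 4 (valence 4) → 0 H
  atom 10: O, bond orders sum to 1 (valence 2) → 1 H
  atom 11: C, bond orders sum to 4 (valence 4) → 0 H
  atom 12: C, bond orders sum to 3 (valence 4) → 1 H
  atom 13: C, bond orders sum to 3 (valence 4) → 1 H
  atom 14: O, bond orders sum to 2 (valence 2) → 0 H
Totals → C:9, H:4, N:2, O:3.

C9H4N2O3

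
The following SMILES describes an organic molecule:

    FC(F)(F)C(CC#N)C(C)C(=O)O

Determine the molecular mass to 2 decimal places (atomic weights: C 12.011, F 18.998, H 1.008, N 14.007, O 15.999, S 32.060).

First, the molecular formula is C7H8F3NO2 (counting implicit H from valence).
  C: 7 × 12.011 = 84.077
  F: 3 × 18.998 = 56.994
  H: 8 × 1.008 = 8.064
  N: 1 × 14.007 = 14.007
  O: 2 × 15.999 = 31.998
Sum: 7×12.011 + 3×18.998 + 8×1.008 + 1×14.007 + 2×15.999 = 195.140 → 195.14 g/mol.

195.14 g/mol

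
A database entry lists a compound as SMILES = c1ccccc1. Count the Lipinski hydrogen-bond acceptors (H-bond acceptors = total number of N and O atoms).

N atoms: 0; O atoms: 0.
Lipinski HBA = 0 + 0 = 0.

0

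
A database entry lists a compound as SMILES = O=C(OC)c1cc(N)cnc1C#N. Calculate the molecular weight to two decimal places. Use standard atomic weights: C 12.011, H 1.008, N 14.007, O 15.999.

177.16 g/mol

First, the molecular formula is C8H7N3O2 (counting implicit H from valence).
  C: 8 × 12.011 = 96.088
  H: 7 × 1.008 = 7.056
  N: 3 × 14.007 = 42.021
  O: 2 × 15.999 = 31.998
Sum: 8×12.011 + 7×1.008 + 3×14.007 + 2×15.999 = 177.163 → 177.16 g/mol.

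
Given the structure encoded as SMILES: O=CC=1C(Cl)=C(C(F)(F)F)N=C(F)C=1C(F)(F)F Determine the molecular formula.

Walk through each heavy atom and fill implicit hydrogens from standard valence (C 4, N 3, O 2, S 2, halogen 1):
  atom 1: O, bond orders sum to 2 (valence 2) → 0 H
  atom 2: C, bond orders sum to 3 (valence 4) → 1 H
  atom 3: C, bond orders sum to 4 (valence 4) → 0 H
  atom 4: C, bond orders sum to 4 (valence 4) → 0 H
  atom 5: Cl (halogen, monovalent) → 0 H
  atom 6: C, bond orders sum to 4 (valence 4) → 0 H
  atom 7: C, bond orders sum to 4 (valence 4) → 0 H
  atom 8: F (halogen, monovalent) → 0 H
  atom 9: F (halogen, monovalent) → 0 H
  atom 10: F (halogen, monovalent) → 0 H
  atom 11: N, bond orders sum to 3 (valence 3) → 0 H
  atom 12: C, bond orders sum to 4 (valence 4) → 0 H
  atom 13: F (halogen, monovalent) → 0 H
  atom 14: C, bond orders sum to 4 (valence 4) → 0 H
  atom 15: C, bond orders sum to 4 (valence 4) → 0 H
  atom 16: F (halogen, monovalent) → 0 H
  atom 17: F (halogen, monovalent) → 0 H
  atom 18: F (halogen, monovalent) → 0 H
Totals → C:8, H:1, Cl:1, F:7, N:1, O:1.

C8HClF7NO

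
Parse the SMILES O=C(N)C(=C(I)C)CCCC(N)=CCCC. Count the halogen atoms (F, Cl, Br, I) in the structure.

1

Halogen atoms appear at heavy-atom position 6 (1×I).
Other groups present: 2 alkene, 1 amide, 1 primary amine.
Halogen count: 1.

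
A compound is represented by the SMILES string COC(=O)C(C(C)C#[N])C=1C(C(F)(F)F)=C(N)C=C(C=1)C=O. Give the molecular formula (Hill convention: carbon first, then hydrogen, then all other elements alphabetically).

Walk through each heavy atom and fill implicit hydrogens from standard valence (C 4, N 3, O 2, S 2, halogen 1):
  atom 1: C, bond orders sum to 1 (valence 4) → 3 H
  atom 2: O, bond orders sum to 2 (valence 2) → 0 H
  atom 3: C, bond orders sum to 4 (valence 4) → 0 H
  atom 4: O, bond orders sum to 2 (valence 2) → 0 H
  atom 5: C, bond orders sum to 3 (valence 4) → 1 H
  atom 6: C, bond orders sum to 3 (valence 4) → 1 H
  atom 7: C, bond orders sum to 1 (valence 4) → 3 H
  atom 8: C, bond orders sum to 4 (valence 4) → 0 H
  atom 9: N with explicit H count 0
  atom 10: C, bond orders sum to 4 (valence 4) → 0 H
  atom 11: C, bond orders sum to 4 (valence 4) → 0 H
  atom 12: C, bond orders sum to 4 (valence 4) → 0 H
  atom 13: F (halogen, monovalent) → 0 H
  atom 14: F (halogen, monovalent) → 0 H
  atom 15: F (halogen, monovalent) → 0 H
  atom 16: C, bond orders sum to 4 (valence 4) → 0 H
  atom 17: N, bond orders sum to 1 (valence 3) → 2 H
  atom 18: C, bond orders sum to 3 (valence 4) → 1 H
  atom 19: C, bond orders sum to 4 (valence 4) → 0 H
  atom 20: C, bond orders sum to 3 (valence 4) → 1 H
  atom 21: C, bond orders sum to 3 (valence 4) → 1 H
  atom 22: O, bond orders sum to 2 (valence 2) → 0 H
Totals → C:14, H:13, F:3, N:2, O:3.
In Hill order: C14H13F3N2O3.

C14H13F3N2O3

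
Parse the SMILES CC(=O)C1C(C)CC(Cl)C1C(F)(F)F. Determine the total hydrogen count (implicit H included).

Walk through each heavy atom and fill implicit hydrogens from standard valence (C 4, N 3, O 2, S 2, halogen 1):
  atom 1: C, bond orders sum to 1 (valence 4) → 3 H
  atom 2: C, bond orders sum to 4 (valence 4) → 0 H
  atom 3: O, bond orders sum to 2 (valence 2) → 0 H
  atom 4: C, bond orders sum to 3 (valence 4) → 1 H
  atom 5: C, bond orders sum to 3 (valence 4) → 1 H
  atom 6: C, bond orders sum to 1 (valence 4) → 3 H
  atom 7: C, bond orders sum to 2 (valence 4) → 2 H
  atom 8: C, bond orders sum to 3 (valence 4) → 1 H
  atom 9: Cl (halogen, monovalent) → 0 H
  atom 10: C, bond orders sum to 3 (valence 4) → 1 H
  atom 11: C, bond orders sum to 4 (valence 4) → 0 H
  atom 12: F (halogen, monovalent) → 0 H
  atom 13: F (halogen, monovalent) → 0 H
  atom 14: F (halogen, monovalent) → 0 H
Total hydrogens: 12.

12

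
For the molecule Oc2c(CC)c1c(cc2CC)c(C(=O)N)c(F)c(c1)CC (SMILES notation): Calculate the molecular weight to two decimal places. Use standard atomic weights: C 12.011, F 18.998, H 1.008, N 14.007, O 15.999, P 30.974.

First, the molecular formula is C17H20FNO2 (counting implicit H from valence).
  C: 17 × 12.011 = 204.187
  F: 1 × 18.998 = 18.998
  H: 20 × 1.008 = 20.160
  N: 1 × 14.007 = 14.007
  O: 2 × 15.999 = 31.998
Sum: 17×12.011 + 1×18.998 + 20×1.008 + 1×14.007 + 2×15.999 = 289.350 → 289.35 g/mol.

289.35 g/mol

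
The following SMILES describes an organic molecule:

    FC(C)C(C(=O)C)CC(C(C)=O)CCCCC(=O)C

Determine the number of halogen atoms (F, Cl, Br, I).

1

Halogen atoms appear at heavy-atom position 1 (1×F).
Other groups present: 3 ketone.
Halogen count: 1.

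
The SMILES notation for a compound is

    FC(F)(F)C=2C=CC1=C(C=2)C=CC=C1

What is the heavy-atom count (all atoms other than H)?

Every atom symbol written in the SMILES (organic subset) is one heavy atom; implicit H are not written.
Heavy atoms by element → C:11, F:3.
Total: 14.

14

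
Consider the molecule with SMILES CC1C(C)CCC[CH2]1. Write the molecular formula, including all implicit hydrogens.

C8H16

Walk through each heavy atom and fill implicit hydrogens from standard valence (C 4, N 3, O 2, S 2, halogen 1):
  atom 1: C, bond orders sum to 1 (valence 4) → 3 H
  atom 2: C, bond orders sum to 3 (valence 4) → 1 H
  atom 3: C, bond orders sum to 3 (valence 4) → 1 H
  atom 4: C, bond orders sum to 1 (valence 4) → 3 H
  atom 5: C, bond orders sum to 2 (valence 4) → 2 H
  atom 6: C, bond orders sum to 2 (valence 4) → 2 H
  atom 7: C, bond orders sum to 2 (valence 4) → 2 H
  atom 8: C with explicit H count 2
Totals → C:8, H:16.
In Hill order: C8H16.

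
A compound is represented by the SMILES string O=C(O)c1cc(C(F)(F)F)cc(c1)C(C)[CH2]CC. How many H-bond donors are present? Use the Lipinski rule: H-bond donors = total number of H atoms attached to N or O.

Donors: find every N or O and count the H atoms it carries.
  atom 1 (O): bond orders sum to 2 → 0 H
  atom 3 (O): bond orders sum to 1 → 1 H
Lipinski HBD = 1.

1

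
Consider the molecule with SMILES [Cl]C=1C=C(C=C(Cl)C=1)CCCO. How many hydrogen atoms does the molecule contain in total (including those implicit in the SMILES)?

10

Walk through each heavy atom and fill implicit hydrogens from standard valence (C 4, N 3, O 2, S 2, halogen 1):
  atom 1: Cl with explicit H count 0
  atom 2: C, bond orders sum to 4 (valence 4) → 0 H
  atom 3: C, bond orders sum to 3 (valence 4) → 1 H
  atom 4: C, bond orders sum to 4 (valence 4) → 0 H
  atom 5: C, bond orders sum to 3 (valence 4) → 1 H
  atom 6: C, bond orders sum to 4 (valence 4) → 0 H
  atom 7: Cl (halogen, monovalent) → 0 H
  atom 8: C, bond orders sum to 3 (valence 4) → 1 H
  atom 9: C, bond orders sum to 2 (valence 4) → 2 H
  atom 10: C, bond orders sum to 2 (valence 4) → 2 H
  atom 11: C, bond orders sum to 2 (valence 4) → 2 H
  atom 12: O, bond orders sum to 1 (valence 2) → 1 H
Total hydrogens: 10.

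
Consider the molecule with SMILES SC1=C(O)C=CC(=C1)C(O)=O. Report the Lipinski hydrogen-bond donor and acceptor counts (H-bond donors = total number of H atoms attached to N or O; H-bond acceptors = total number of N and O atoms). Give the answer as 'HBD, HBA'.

2, 3

Donors: find every N or O and count the H atoms it carries.
  atom 4 (O): bond orders sum to 1 → 1 H
  atom 10 (O): bond orders sum to 1 → 1 H
  atom 11 (O): bond orders sum to 2 → 0 H
Lipinski HBD = 2.
Acceptors: N atoms = 0, O atoms = 3 → HBA = 3.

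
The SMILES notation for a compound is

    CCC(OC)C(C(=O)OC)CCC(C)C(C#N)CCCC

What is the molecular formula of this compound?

C17H31NO3

Walk through each heavy atom and fill implicit hydrogens from standard valence (C 4, N 3, O 2, S 2, halogen 1):
  atom 1: C, bond orders sum to 1 (valence 4) → 3 H
  atom 2: C, bond orders sum to 2 (valence 4) → 2 H
  atom 3: C, bond orders sum to 3 (valence 4) → 1 H
  atom 4: O, bond orders sum to 2 (valence 2) → 0 H
  atom 5: C, bond orders sum to 1 (valence 4) → 3 H
  atom 6: C, bond orders sum to 3 (valence 4) → 1 H
  atom 7: C, bond orders sum to 4 (valence 4) → 0 H
  atom 8: O, bond orders sum to 2 (valence 2) → 0 H
  atom 9: O, bond orders sum to 2 (valence 2) → 0 H
  atom 10: C, bond orders sum to 1 (valence 4) → 3 H
  atom 11: C, bond orders sum to 2 (valence 4) → 2 H
  atom 12: C, bond orders sum to 2 (valence 4) → 2 H
  atom 13: C, bond orders sum to 3 (valence 4) → 1 H
  atom 14: C, bond orders sum to 1 (valence 4) → 3 H
  atom 15: C, bond orders sum to 3 (valence 4) → 1 H
  atom 16: C, bond orders sum to 4 (valence 4) → 0 H
  atom 17: N, bond orders sum to 3 (valence 3) → 0 H
  atom 18: C, bond orders sum to 2 (valence 4) → 2 H
  atom 19: C, bond orders sum to 2 (valence 4) → 2 H
  atom 20: C, bond orders sum to 2 (valence 4) → 2 H
  atom 21: C, bond orders sum to 1 (valence 4) → 3 H
Totals → C:17, H:31, N:1, O:3.
In Hill order: C17H31NO3.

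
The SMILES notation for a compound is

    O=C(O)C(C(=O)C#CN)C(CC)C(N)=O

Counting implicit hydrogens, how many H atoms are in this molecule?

12

Walk through each heavy atom and fill implicit hydrogens from standard valence (C 4, N 3, O 2, S 2, halogen 1):
  atom 1: O, bond orders sum to 2 (valence 2) → 0 H
  atom 2: C, bond orders sum to 4 (valence 4) → 0 H
  atom 3: O, bond orders sum to 1 (valence 2) → 1 H
  atom 4: C, bond orders sum to 3 (valence 4) → 1 H
  atom 5: C, bond orders sum to 4 (valence 4) → 0 H
  atom 6: O, bond orders sum to 2 (valence 2) → 0 H
  atom 7: C, bond orders sum to 4 (valence 4) → 0 H
  atom 8: C, bond orders sum to 4 (valence 4) → 0 H
  atom 9: N, bond orders sum to 1 (valence 3) → 2 H
  atom 10: C, bond orders sum to 3 (valence 4) → 1 H
  atom 11: C, bond orders sum to 2 (valence 4) → 2 H
  atom 12: C, bond orders sum to 1 (valence 4) → 3 H
  atom 13: C, bond orders sum to 4 (valence 4) → 0 H
  atom 14: N, bond orders sum to 1 (valence 3) → 2 H
  atom 15: O, bond orders sum to 2 (valence 2) → 0 H
Total hydrogens: 12.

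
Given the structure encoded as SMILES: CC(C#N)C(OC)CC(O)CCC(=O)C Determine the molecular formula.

C11H19NO3

Walk through each heavy atom and fill implicit hydrogens from standard valence (C 4, N 3, O 2, S 2, halogen 1):
  atom 1: C, bond orders sum to 1 (valence 4) → 3 H
  atom 2: C, bond orders sum to 3 (valence 4) → 1 H
  atom 3: C, bond orders sum to 4 (valence 4) → 0 H
  atom 4: N, bond orders sum to 3 (valence 3) → 0 H
  atom 5: C, bond orders sum to 3 (valence 4) → 1 H
  atom 6: O, bond orders sum to 2 (valence 2) → 0 H
  atom 7: C, bond orders sum to 1 (valence 4) → 3 H
  atom 8: C, bond orders sum to 2 (valence 4) → 2 H
  atom 9: C, bond orders sum to 3 (valence 4) → 1 H
  atom 10: O, bond orders sum to 1 (valence 2) → 1 H
  atom 11: C, bond orders sum to 2 (valence 4) → 2 H
  atom 12: C, bond orders sum to 2 (valence 4) → 2 H
  atom 13: C, bond orders sum to 4 (valence 4) → 0 H
  atom 14: O, bond orders sum to 2 (valence 2) → 0 H
  atom 15: C, bond orders sum to 1 (valence 4) → 3 H
Totals → C:11, H:19, N:1, O:3.
In Hill order: C11H19NO3.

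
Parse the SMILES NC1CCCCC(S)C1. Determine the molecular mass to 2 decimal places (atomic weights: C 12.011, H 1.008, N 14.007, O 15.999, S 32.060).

First, the molecular formula is C7H15NS (counting implicit H from valence).
  C: 7 × 12.011 = 84.077
  H: 15 × 1.008 = 15.120
  N: 1 × 14.007 = 14.007
  S: 1 × 32.060 = 32.060
Sum: 7×12.011 + 15×1.008 + 1×14.007 + 1×32.060 = 145.264 → 145.26 g/mol.

145.26 g/mol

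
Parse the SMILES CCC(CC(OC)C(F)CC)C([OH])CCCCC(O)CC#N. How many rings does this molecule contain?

0

In SMILES, each pair of matching ring-closure digits denotes one ring-closing bond; the number of such bonds equals the number of independent rings.
Ring-closure bonds here: 0.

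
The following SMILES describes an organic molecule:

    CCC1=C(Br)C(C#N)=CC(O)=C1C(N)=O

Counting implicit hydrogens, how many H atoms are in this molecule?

Walk through each heavy atom and fill implicit hydrogens from standard valence (C 4, N 3, O 2, S 2, halogen 1):
  atom 1: C, bond orders sum to 1 (valence 4) → 3 H
  atom 2: C, bond orders sum to 2 (valence 4) → 2 H
  atom 3: C, bond orders sum to 4 (valence 4) → 0 H
  atom 4: C, bond orders sum to 4 (valence 4) → 0 H
  atom 5: Br (halogen, monovalent) → 0 H
  atom 6: C, bond orders sum to 4 (valence 4) → 0 H
  atom 7: C, bond orders sum to 4 (valence 4) → 0 H
  atom 8: N, bond orders sum to 3 (valence 3) → 0 H
  atom 9: C, bond orders sum to 3 (valence 4) → 1 H
  atom 10: C, bond orders sum to 4 (valence 4) → 0 H
  atom 11: O, bond orders sum to 1 (valence 2) → 1 H
  atom 12: C, bond orders sum to 4 (valence 4) → 0 H
  atom 13: C, bond orders sum to 4 (valence 4) → 0 H
  atom 14: N, bond orders sum to 1 (valence 3) → 2 H
  atom 15: O, bond orders sum to 2 (valence 2) → 0 H
Total hydrogens: 9.

9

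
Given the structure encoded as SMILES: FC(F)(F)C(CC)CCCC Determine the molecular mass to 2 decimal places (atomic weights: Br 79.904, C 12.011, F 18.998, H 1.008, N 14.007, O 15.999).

168.20 g/mol

First, the molecular formula is C8H15F3 (counting implicit H from valence).
  C: 8 × 12.011 = 96.088
  F: 3 × 18.998 = 56.994
  H: 15 × 1.008 = 15.120
Sum: 8×12.011 + 3×18.998 + 15×1.008 = 168.202 → 168.20 g/mol.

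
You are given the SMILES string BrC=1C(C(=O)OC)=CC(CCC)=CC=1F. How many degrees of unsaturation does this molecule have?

5

Degree of unsaturation = (number of rings) + (number of π bonds).
Ring closures in the SMILES: 1.
π bonds: 4 double bonds (each 1 DoU) → 4 DoU from unsaturation.
Total DoU = 1 + 4 = 5.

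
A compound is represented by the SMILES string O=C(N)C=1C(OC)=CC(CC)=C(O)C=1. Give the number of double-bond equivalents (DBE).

5

Degree of unsaturation = (number of rings) + (number of π bonds).
Ring closures in the SMILES: 1.
π bonds: 4 double bonds (each 1 DoU) → 4 DoU from unsaturation.
Total DoU = 1 + 4 = 5.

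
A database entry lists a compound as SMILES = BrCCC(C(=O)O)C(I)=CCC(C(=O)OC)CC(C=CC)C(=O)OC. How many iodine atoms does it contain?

Scan the SMILES for I atoms (remember two-letter symbols like Cl and Br are single atoms).
Iodine count: 1.

1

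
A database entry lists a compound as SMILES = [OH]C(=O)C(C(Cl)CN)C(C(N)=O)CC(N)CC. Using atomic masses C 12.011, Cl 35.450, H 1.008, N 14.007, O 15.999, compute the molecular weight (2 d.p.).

First, the molecular formula is C10H20ClN3O3 (counting implicit H from valence).
  C: 10 × 12.011 = 120.110
  Cl: 1 × 35.450 = 35.450
  H: 20 × 1.008 = 20.160
  N: 3 × 14.007 = 42.021
  O: 3 × 15.999 = 47.997
Sum: 10×12.011 + 1×35.450 + 20×1.008 + 3×14.007 + 3×15.999 = 265.738 → 265.74 g/mol.

265.74 g/mol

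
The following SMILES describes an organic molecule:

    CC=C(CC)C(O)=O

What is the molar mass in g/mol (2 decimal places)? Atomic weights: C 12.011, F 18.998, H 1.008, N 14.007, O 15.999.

First, the molecular formula is C6H10O2 (counting implicit H from valence).
  C: 6 × 12.011 = 72.066
  H: 10 × 1.008 = 10.080
  O: 2 × 15.999 = 31.998
Sum: 6×12.011 + 10×1.008 + 2×15.999 = 114.144 → 114.14 g/mol.

114.14 g/mol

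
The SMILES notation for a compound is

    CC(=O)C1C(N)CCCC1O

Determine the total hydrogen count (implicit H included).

15

Walk through each heavy atom and fill implicit hydrogens from standard valence (C 4, N 3, O 2, S 2, halogen 1):
  atom 1: C, bond orders sum to 1 (valence 4) → 3 H
  atom 2: C, bond orders sum to 4 (valence 4) → 0 H
  atom 3: O, bond orders sum to 2 (valence 2) → 0 H
  atom 4: C, bond orders sum to 3 (valence 4) → 1 H
  atom 5: C, bond orders sum to 3 (valence 4) → 1 H
  atom 6: N, bond orders sum to 1 (valence 3) → 2 H
  atom 7: C, bond orders sum to 2 (valence 4) → 2 H
  atom 8: C, bond orders sum to 2 (valence 4) → 2 H
  atom 9: C, bond orders sum to 2 (valence 4) → 2 H
  atom 10: C, bond orders sum to 3 (valence 4) → 1 H
  atom 11: O, bond orders sum to 1 (valence 2) → 1 H
Total hydrogens: 15.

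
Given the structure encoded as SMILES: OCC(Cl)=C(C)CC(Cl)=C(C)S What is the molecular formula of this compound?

C8H12Cl2OS

Walk through each heavy atom and fill implicit hydrogens from standard valence (C 4, N 3, O 2, S 2, halogen 1):
  atom 1: O, bond orders sum to 1 (valence 2) → 1 H
  atom 2: C, bond orders sum to 2 (valence 4) → 2 H
  atom 3: C, bond orders sum to 4 (valence 4) → 0 H
  atom 4: Cl (halogen, monovalent) → 0 H
  atom 5: C, bond orders sum to 4 (valence 4) → 0 H
  atom 6: C, bond orders sum to 1 (valence 4) → 3 H
  atom 7: C, bond orders sum to 2 (valence 4) → 2 H
  atom 8: C, bond orders sum to 4 (valence 4) → 0 H
  atom 9: Cl (halogen, monovalent) → 0 H
  atom 10: C, bond orders sum to 4 (valence 4) → 0 H
  atom 11: C, bond orders sum to 1 (valence 4) → 3 H
  atom 12: S, bond orders sum to 1 (valence 2) → 1 H
Totals → C:8, H:12, Cl:2, O:1, S:1.
In Hill order: C8H12Cl2OS.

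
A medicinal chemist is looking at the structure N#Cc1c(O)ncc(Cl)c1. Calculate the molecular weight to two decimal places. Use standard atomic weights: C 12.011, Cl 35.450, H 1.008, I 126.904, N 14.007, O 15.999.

154.55 g/mol

First, the molecular formula is C6H3ClN2O (counting implicit H from valence).
  C: 6 × 12.011 = 72.066
  Cl: 1 × 35.450 = 35.450
  H: 3 × 1.008 = 3.024
  N: 2 × 14.007 = 28.014
  O: 1 × 15.999 = 15.999
Sum: 6×12.011 + 1×35.450 + 3×1.008 + 2×14.007 + 1×15.999 = 154.553 → 154.55 g/mol.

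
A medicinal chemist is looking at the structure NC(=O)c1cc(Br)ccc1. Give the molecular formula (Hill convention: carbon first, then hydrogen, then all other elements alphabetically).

Walk through each heavy atom and fill implicit hydrogens from standard valence (C 4, N 3, O 2, S 2, halogen 1); for lowercase aromatic atoms, an aromatic c carries 1 H when it has two neighbours and 0 H with three, and aromatic n carries 0 H:
  atom 1: N, bond orders sum to 1 (valence 3) → 2 H
  atom 2: C, bond orders sum to 4 (valence 4) → 0 H
  atom 3: O, bond orders sum to 2 (valence 2) → 0 H
  atom 4: aromatic c, 3 neighbours → 0 H
  atom 5: aromatic c, 2 neighbours → 1 H
  atom 6: aromatic c, 3 neighbours → 0 H
  atom 7: Br (halogen, monovalent) → 0 H
  atom 8: aromatic c, 2 neighbours → 1 H
  atom 9: aromatic c, 2 neighbours → 1 H
  atom 10: aromatic c, 2 neighbours → 1 H
Totals → C:7, H:6, Br:1, N:1, O:1.

C7H6BrNO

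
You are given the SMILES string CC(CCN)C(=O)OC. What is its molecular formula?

C6H13NO2

Walk through each heavy atom and fill implicit hydrogens from standard valence (C 4, N 3, O 2, S 2, halogen 1):
  atom 1: C, bond orders sum to 1 (valence 4) → 3 H
  atom 2: C, bond orders sum to 3 (valence 4) → 1 H
  atom 3: C, bond orders sum to 2 (valence 4) → 2 H
  atom 4: C, bond orders sum to 2 (valence 4) → 2 H
  atom 5: N, bond orders sum to 1 (valence 3) → 2 H
  atom 6: C, bond orders sum to 4 (valence 4) → 0 H
  atom 7: O, bond orders sum to 2 (valence 2) → 0 H
  atom 8: O, bond orders sum to 2 (valence 2) → 0 H
  atom 9: C, bond orders sum to 1 (valence 4) → 3 H
Totals → C:6, H:13, N:1, O:2.
In Hill order: C6H13NO2.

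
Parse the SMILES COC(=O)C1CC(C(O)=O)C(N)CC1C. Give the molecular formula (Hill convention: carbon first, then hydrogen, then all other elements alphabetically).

C10H17NO4

Walk through each heavy atom and fill implicit hydrogens from standard valence (C 4, N 3, O 2, S 2, halogen 1):
  atom 1: C, bond orders sum to 1 (valence 4) → 3 H
  atom 2: O, bond orders sum to 2 (valence 2) → 0 H
  atom 3: C, bond orders sum to 4 (valence 4) → 0 H
  atom 4: O, bond orders sum to 2 (valence 2) → 0 H
  atom 5: C, bond orders sum to 3 (valence 4) → 1 H
  atom 6: C, bond orders sum to 2 (valence 4) → 2 H
  atom 7: C, bond orders sum to 3 (valence 4) → 1 H
  atom 8: C, bond orders sum to 4 (valence 4) → 0 H
  atom 9: O, bond orders sum to 1 (valence 2) → 1 H
  atom 10: O, bond orders sum to 2 (valence 2) → 0 H
  atom 11: C, bond orders sum to 3 (valence 4) → 1 H
  atom 12: N, bond orders sum to 1 (valence 3) → 2 H
  atom 13: C, bond orders sum to 2 (valence 4) → 2 H
  atom 14: C, bond orders sum to 3 (valence 4) → 1 H
  atom 15: C, bond orders sum to 1 (valence 4) → 3 H
Totals → C:10, H:17, N:1, O:4.
In Hill order: C10H17NO4.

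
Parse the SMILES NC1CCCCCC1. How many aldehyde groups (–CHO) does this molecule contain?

0

Scan the SMILES for the aldehyde motif — none present.
Groups that are present: 1 primary amine.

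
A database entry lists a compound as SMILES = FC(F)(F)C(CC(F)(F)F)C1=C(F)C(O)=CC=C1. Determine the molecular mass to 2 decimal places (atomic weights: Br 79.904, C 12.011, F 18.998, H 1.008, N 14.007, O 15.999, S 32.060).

276.15 g/mol

First, the molecular formula is C10H7F7O (counting implicit H from valence).
  C: 10 × 12.011 = 120.110
  F: 7 × 18.998 = 132.986
  H: 7 × 1.008 = 7.056
  O: 1 × 15.999 = 15.999
Sum: 10×12.011 + 7×18.998 + 7×1.008 + 1×15.999 = 276.151 → 276.15 g/mol.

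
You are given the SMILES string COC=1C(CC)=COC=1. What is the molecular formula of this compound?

Walk through each heavy atom and fill implicit hydrogens from standard valence (C 4, N 3, O 2, S 2, halogen 1):
  atom 1: C, bond orders sum to 1 (valence 4) → 3 H
  atom 2: O, bond orders sum to 2 (valence 2) → 0 H
  atom 3: C, bond orders sum to 4 (valence 4) → 0 H
  atom 4: C, bond orders sum to 4 (valence 4) → 0 H
  atom 5: C, bond orders sum to 2 (valence 4) → 2 H
  atom 6: C, bond orders sum to 1 (valence 4) → 3 H
  atom 7: C, bond orders sum to 3 (valence 4) → 1 H
  atom 8: O, bond orders sum to 2 (valence 2) → 0 H
  atom 9: C, bond orders sum to 3 (valence 4) → 1 H
Totals → C:7, H:10, O:2.
In Hill order: C7H10O2.

C7H10O2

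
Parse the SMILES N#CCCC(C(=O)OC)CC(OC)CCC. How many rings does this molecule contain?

In SMILES, each pair of matching ring-closure digits denotes one ring-closing bond; the number of such bonds equals the number of independent rings.
Ring-closure bonds here: 0.

0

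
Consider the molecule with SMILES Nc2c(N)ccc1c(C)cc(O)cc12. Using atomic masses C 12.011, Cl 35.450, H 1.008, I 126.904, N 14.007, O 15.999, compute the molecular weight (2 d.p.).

First, the molecular formula is C11H12N2O (counting implicit H from valence).
  C: 11 × 12.011 = 132.121
  H: 12 × 1.008 = 12.096
  N: 2 × 14.007 = 28.014
  O: 1 × 15.999 = 15.999
Sum: 11×12.011 + 12×1.008 + 2×14.007 + 1×15.999 = 188.230 → 188.23 g/mol.

188.23 g/mol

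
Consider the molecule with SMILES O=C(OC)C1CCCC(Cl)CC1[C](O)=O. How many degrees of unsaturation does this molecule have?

Molecular formula: C10H15ClO4.
DoU = (2C + 2 + N − H − X) / 2, where X is the halogen count and O/S are ignored.
    = (2·10 + 2 + 0 − 15 − 1) / 2 = 6 / 2 = 3.

3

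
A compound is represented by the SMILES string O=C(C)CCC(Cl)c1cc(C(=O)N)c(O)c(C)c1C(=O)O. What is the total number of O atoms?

Scan the SMILES for O atoms (remember two-letter symbols like Cl and Br are single atoms).
Oxygen count: 5.

5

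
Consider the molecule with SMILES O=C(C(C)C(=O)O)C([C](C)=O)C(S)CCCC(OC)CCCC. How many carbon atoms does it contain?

17

Count every carbon token in the SMILES (each C, including those in ring-closure positions and inside branches).
Carbon count: 17.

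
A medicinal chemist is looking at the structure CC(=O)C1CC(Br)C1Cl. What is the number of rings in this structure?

1

In SMILES, each pair of matching ring-closure digits denotes one ring-closing bond; the number of such bonds equals the number of independent rings.
Ring-closure bonds here: 1.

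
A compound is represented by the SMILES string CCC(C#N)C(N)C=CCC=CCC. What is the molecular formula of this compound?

Walk through each heavy atom and fill implicit hydrogens from standard valence (C 4, N 3, O 2, S 2, halogen 1):
  atom 1: C, bond orders sum to 1 (valence 4) → 3 H
  atom 2: C, bond orders sum to 2 (valence 4) → 2 H
  atom 3: C, bond orders sum to 3 (valence 4) → 1 H
  atom 4: C, bond orders sum to 4 (valence 4) → 0 H
  atom 5: N, bond orders sum to 3 (valence 3) → 0 H
  atom 6: C, bond orders sum to 3 (valence 4) → 1 H
  atom 7: N, bond orders sum to 1 (valence 3) → 2 H
  atom 8: C, bond orders sum to 3 (valence 4) → 1 H
  atom 9: C, bond orders sum to 3 (valence 4) → 1 H
  atom 10: C, bond orders sum to 2 (valence 4) → 2 H
  atom 11: C, bond orders sum to 3 (valence 4) → 1 H
  atom 12: C, bond orders sum to 3 (valence 4) → 1 H
  atom 13: C, bond orders sum to 2 (valence 4) → 2 H
  atom 14: C, bond orders sum to 1 (valence 4) → 3 H
Totals → C:12, H:20, N:2.
In Hill order: C12H20N2.

C12H20N2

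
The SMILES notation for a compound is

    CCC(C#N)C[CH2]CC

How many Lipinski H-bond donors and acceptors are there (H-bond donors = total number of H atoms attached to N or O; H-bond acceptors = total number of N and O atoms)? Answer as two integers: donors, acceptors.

0, 1

Donors: find every N or O and count the H atoms it carries.
  atom 5 (N): bond orders sum to 3 → 0 H
Lipinski HBD = 0.
Acceptors: N atoms = 1, O atoms = 0 → HBA = 1.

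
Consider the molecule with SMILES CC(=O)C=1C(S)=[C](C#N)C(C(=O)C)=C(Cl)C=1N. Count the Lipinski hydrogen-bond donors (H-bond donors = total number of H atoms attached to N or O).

2

Donors: find every N or O and count the H atoms it carries.
  atom 3 (O): bond orders sum to 2 → 0 H
  atom 9 (N): bond orders sum to 3 → 0 H
  atom 12 (O): bond orders sum to 2 → 0 H
  atom 17 (N): bond orders sum to 1 → 2 H
Lipinski HBD = 2.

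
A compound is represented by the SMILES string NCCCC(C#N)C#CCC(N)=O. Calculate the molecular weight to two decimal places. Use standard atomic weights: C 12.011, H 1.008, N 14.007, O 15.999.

First, the molecular formula is C9H13N3O (counting implicit H from valence).
  C: 9 × 12.011 = 108.099
  H: 13 × 1.008 = 13.104
  N: 3 × 14.007 = 42.021
  O: 1 × 15.999 = 15.999
Sum: 9×12.011 + 13×1.008 + 3×14.007 + 1×15.999 = 179.223 → 179.22 g/mol.

179.22 g/mol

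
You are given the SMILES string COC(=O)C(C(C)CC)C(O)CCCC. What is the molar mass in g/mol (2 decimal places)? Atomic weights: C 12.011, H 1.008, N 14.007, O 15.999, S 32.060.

First, the molecular formula is C12H24O3 (counting implicit H from valence).
  C: 12 × 12.011 = 144.132
  H: 24 × 1.008 = 24.192
  O: 3 × 15.999 = 47.997
Sum: 12×12.011 + 24×1.008 + 3×15.999 = 216.321 → 216.32 g/mol.

216.32 g/mol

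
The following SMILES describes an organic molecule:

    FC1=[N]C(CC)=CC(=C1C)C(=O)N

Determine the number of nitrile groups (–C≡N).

0

Scan the SMILES for the nitrile motif — none present.
Groups that are present: 1 amide.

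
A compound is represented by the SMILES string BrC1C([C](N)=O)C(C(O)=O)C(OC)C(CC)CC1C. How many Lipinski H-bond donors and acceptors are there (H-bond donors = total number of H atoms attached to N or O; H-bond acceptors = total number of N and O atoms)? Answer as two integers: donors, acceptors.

3, 5

Donors: find every N or O and count the H atoms it carries.
  atom 5 (N): bond orders sum to 1 → 2 H
  atom 6 (O): bond orders sum to 2 → 0 H
  atom 9 (O): bond orders sum to 1 → 1 H
  atom 10 (O): bond orders sum to 2 → 0 H
  atom 12 (O): bond orders sum to 2 → 0 H
Lipinski HBD = 3.
Acceptors: N atoms = 1, O atoms = 4 → HBA = 5.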